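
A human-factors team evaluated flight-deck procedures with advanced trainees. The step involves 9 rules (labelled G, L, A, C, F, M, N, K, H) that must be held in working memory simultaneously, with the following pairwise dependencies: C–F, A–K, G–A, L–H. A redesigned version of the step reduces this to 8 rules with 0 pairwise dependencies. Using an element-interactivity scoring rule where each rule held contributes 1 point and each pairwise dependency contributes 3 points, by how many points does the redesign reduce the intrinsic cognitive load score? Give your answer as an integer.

Original: 9 × 1 + 4 × 3 = 9 + 12 = 21.
Redesigned: 8 × 1 + 0 × 3 = 8 + 0 = 8.
Reduction = 21 − 8 = 13.

13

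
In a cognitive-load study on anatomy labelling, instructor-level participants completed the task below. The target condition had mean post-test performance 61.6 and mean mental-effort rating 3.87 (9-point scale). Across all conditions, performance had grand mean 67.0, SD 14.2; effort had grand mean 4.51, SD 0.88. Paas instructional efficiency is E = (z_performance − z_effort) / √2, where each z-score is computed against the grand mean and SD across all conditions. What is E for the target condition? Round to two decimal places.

z_performance = (61.6 − 67.0) / 14.2 = -5.4000 / 14.2 = -0.3803.
z_effort = (3.87 − 4.51) / 0.88 = -0.6400 / 0.88 = -0.7273.
z_P − z_E = -0.3803 − (-0.7273) = 0.3470.
E = 0.3470 / √2 = 0.3470 / 1.41421 = 0.2454 ≈ 0.25.

0.25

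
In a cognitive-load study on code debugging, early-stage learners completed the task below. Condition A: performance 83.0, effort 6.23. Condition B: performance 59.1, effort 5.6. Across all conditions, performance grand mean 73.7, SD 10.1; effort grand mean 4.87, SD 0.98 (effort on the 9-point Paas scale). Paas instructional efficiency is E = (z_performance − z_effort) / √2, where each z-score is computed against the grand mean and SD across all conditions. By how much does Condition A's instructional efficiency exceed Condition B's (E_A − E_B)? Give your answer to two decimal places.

1.22

Condition A: z_P = (83.0 − 73.7)/10.1 = 0.9208; z_E = (6.23 − 4.87)/0.98 = 1.3878; E_A = (0.9208 − 1.3878)/√2 = -0.3302.
Condition B: z_P = (59.1 − 73.7)/10.1 = -1.4455; z_E = (5.6 − 4.87)/0.98 = 0.7449; E_B = (-1.4455 − 0.7449)/√2 = -1.5488.
E_A − E_B = -0.3302 − (-1.5488) = 1.2186 ≈ 1.22.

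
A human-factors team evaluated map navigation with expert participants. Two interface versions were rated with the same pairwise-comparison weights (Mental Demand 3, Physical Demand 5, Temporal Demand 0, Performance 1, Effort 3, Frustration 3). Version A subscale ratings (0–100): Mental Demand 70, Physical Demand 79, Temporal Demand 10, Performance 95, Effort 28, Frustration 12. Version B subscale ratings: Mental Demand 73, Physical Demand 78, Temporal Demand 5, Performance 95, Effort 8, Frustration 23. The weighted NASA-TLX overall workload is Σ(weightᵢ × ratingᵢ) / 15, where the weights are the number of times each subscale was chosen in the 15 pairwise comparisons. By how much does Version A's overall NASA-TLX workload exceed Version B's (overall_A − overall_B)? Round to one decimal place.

1.5

Version A weighted sum = 3·70 + 5·79 + 0·10 + 1·95 + 3·28 + 3·12 = 210 + 395 + 0 + 95 + 84 + 36 = 820; overall_A = 820/15 = 54.6667.
Version B weighted sum = 3·73 + 5·78 + 0·5 + 1·95 + 3·8 + 3·23 = 219 + 390 + 0 + 95 + 24 + 69 = 797; overall_B = 797/15 = 53.1333.
Difference = 54.6667 − 53.1333 = 1.5334 ≈ 1.5.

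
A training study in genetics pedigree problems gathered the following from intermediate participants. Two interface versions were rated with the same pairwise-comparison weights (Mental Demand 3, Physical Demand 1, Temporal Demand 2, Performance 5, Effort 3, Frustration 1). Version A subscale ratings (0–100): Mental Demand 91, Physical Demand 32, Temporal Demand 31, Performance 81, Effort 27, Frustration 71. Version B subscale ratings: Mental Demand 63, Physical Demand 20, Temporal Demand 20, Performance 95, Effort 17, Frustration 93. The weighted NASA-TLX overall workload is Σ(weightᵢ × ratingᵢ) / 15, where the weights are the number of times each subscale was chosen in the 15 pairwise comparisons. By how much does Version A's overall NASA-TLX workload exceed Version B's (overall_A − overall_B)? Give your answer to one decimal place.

3.7

Version A weighted sum = 3·91 + 1·32 + 2·31 + 5·81 + 3·27 + 1·71 = 273 + 32 + 62 + 405 + 81 + 71 = 924; overall_A = 924/15 = 61.6000.
Version B weighted sum = 3·63 + 1·20 + 2·20 + 5·95 + 3·17 + 1·93 = 189 + 20 + 40 + 475 + 51 + 93 = 868; overall_B = 868/15 = 57.8667.
Difference = 61.6000 − 57.8667 = 3.7333 ≈ 3.7.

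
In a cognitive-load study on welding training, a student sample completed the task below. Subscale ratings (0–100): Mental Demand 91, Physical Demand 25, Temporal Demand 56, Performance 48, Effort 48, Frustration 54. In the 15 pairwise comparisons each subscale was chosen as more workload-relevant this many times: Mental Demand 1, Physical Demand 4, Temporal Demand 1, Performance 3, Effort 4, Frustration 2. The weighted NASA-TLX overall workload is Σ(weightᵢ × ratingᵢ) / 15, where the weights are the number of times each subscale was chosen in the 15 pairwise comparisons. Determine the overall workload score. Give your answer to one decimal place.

The tallies are the weights (they sum to 15).
Weighted sum = 1·91 + 4·25 + 1·56 + 3·48 + 4·48 + 2·54
            = 91 + 100 + 56 + 144 + 192 + 108 = 691.
Overall workload = 691 / 15 = 46.0667 ≈ 46.1.

46.1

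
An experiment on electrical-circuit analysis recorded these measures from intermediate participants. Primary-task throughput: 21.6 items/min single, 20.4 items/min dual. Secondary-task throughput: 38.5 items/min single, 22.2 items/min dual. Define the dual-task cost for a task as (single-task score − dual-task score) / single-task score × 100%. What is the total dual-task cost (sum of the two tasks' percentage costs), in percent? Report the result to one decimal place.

47.9

Primary cost = (21.6 − 20.4) / 21.6 × 100% = 5.5556%.
Secondary cost = (38.5 − 22.2) / 38.5 × 100% = 42.3377%.
Total = 5.5556% + 42.3377% = 47.8933% ≈ 47.9%.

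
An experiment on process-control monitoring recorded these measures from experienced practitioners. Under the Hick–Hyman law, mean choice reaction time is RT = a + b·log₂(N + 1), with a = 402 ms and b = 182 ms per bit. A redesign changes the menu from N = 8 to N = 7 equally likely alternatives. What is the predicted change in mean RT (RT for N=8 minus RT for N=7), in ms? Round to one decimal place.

RT(8) = 402 + 182·log₂(9) = 402 + 182·3.1699 = 978.9218 ms.
RT(7) = 402 + 182·log₂(8) = 402 + 182·3.0000 = 948.0000 ms.
Difference = 978.9218 − 948.0000 = 30.9218 ≈ 30.9 ms.

30.9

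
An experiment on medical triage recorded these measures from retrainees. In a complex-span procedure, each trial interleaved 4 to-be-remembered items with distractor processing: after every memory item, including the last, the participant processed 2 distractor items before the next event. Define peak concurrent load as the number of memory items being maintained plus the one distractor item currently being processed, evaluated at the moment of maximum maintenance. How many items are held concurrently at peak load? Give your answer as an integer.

5

Maintenance is greatest during the distractor(s) after memory item 4: all 4 memory items are being held.
One distractor item is concurrently being processed.
Peak concurrent load = 4 + 1 = 5 items.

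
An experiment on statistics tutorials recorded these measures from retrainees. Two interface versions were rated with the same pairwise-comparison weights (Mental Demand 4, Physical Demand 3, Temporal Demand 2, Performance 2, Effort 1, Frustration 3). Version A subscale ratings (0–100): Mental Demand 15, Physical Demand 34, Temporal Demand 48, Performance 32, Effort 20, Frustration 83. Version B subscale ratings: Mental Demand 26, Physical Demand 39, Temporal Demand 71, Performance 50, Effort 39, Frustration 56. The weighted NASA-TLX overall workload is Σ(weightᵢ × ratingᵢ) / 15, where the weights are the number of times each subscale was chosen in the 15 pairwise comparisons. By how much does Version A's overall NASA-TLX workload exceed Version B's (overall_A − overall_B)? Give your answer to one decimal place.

-5.3

Version A weighted sum = 4·15 + 3·34 + 2·48 + 2·32 + 1·20 + 3·83 = 60 + 102 + 96 + 64 + 20 + 249 = 591; overall_A = 591/15 = 39.4000.
Version B weighted sum = 4·26 + 3·39 + 2·71 + 2·50 + 1·39 + 3·56 = 104 + 117 + 142 + 100 + 39 + 168 = 670; overall_B = 670/15 = 44.6667.
Difference = 39.4000 − 44.6667 = -5.2667 ≈ -5.3.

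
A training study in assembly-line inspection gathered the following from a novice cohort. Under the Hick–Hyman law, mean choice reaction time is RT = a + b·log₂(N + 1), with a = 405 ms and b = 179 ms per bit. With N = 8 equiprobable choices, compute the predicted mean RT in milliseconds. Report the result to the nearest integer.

972

log₂(8 + 1) = log₂(9) = 3.1699.
RT = 405 + 179 × 3.1699 = 405 + 567.4121 = 972.4121 ms.
≈ 972 ms.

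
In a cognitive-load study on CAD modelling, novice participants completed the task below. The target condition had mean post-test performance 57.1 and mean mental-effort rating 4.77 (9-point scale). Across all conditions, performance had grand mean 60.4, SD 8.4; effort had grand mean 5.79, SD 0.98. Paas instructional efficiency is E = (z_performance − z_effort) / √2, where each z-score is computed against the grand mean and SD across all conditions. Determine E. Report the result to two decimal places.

0.46

z_performance = (57.1 − 60.4) / 8.4 = -3.3000 / 8.4 = -0.3929.
z_effort = (4.77 − 5.79) / 0.98 = -1.0200 / 0.98 = -1.0408.
z_P − z_E = -0.3929 − (-1.0408) = 0.6479.
E = 0.6479 / √2 = 0.6479 / 1.41421 = 0.4581 ≈ 0.46.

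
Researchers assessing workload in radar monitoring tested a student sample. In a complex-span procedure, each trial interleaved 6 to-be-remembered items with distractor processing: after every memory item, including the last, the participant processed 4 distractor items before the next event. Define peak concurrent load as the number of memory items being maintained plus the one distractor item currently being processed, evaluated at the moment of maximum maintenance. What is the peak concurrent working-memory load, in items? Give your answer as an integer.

7

Maintenance is greatest during the distractor(s) after memory item 6: all 6 memory items are being held.
One distractor item is concurrently being processed.
Peak concurrent load = 6 + 1 = 7 items.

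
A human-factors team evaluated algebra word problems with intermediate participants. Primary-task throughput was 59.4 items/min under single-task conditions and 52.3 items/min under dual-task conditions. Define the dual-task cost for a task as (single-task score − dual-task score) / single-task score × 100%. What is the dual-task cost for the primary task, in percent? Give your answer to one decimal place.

Cost = (59.4 − 52.3) / 59.4 × 100%
     = 7.1000 / 59.4 × 100% = 11.9529%.
≈ 12.0%.

12.0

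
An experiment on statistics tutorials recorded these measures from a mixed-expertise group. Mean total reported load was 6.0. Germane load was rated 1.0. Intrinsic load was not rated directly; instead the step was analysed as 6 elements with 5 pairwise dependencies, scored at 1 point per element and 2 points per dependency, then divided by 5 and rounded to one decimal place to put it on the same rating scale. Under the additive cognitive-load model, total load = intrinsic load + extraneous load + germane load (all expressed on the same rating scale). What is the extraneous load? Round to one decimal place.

Intrinsic (element-interactivity): (6 × 1 + 5 × 2) / 5 = 16 / 5 = 3.2000 → 3.2.
extraneous load = total − intrinsic − germane
             = 6.0 − 3.2 − 1.0 = 1.8.

1.8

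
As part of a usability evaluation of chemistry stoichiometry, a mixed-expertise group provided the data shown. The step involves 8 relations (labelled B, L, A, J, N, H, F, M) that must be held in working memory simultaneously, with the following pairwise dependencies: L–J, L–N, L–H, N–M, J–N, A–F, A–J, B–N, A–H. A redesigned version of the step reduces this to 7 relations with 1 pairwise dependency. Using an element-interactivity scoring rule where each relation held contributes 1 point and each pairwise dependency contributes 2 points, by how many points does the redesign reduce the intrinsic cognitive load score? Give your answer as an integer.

Original: 8 × 1 + 9 × 2 = 8 + 18 = 26.
Redesigned: 7 × 1 + 1 × 2 = 7 + 2 = 9.
Reduction = 26 − 9 = 17.

17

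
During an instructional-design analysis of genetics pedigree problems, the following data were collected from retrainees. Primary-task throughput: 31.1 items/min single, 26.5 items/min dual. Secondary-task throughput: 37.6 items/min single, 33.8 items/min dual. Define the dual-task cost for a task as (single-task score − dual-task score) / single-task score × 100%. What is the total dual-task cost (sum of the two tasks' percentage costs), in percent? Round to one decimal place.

Primary cost = (31.1 − 26.5) / 31.1 × 100% = 14.7910%.
Secondary cost = (37.6 − 33.8) / 37.6 × 100% = 10.1064%.
Total = 14.7910% + 10.1064% = 24.8974% ≈ 24.9%.

24.9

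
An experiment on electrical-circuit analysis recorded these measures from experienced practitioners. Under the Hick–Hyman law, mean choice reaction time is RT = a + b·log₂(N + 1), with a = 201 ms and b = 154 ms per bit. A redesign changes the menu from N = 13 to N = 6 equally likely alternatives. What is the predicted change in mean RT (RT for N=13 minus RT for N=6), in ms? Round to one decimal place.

RT(13) = 201 + 154·log₂(14) = 201 + 154·3.8074 = 787.3396 ms.
RT(6) = 201 + 154·log₂(7) = 201 + 154·2.8074 = 633.3396 ms.
Difference = 787.3396 − 633.3396 = 154.0000 ≈ 154.0 ms.

154.0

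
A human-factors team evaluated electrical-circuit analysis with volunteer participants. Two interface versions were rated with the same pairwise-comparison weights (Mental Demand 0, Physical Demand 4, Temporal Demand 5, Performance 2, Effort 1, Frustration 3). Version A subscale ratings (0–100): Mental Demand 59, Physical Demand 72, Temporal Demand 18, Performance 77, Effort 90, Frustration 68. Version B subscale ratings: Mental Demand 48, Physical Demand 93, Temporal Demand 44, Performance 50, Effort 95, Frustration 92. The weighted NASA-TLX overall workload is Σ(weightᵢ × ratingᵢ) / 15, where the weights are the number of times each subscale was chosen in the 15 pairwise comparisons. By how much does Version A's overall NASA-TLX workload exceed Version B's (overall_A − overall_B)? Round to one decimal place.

-15.8

Version A weighted sum = 0·59 + 4·72 + 5·18 + 2·77 + 1·90 + 3·68 = 0 + 288 + 90 + 154 + 90 + 204 = 826; overall_A = 826/15 = 55.0667.
Version B weighted sum = 0·48 + 4·93 + 5·44 + 2·50 + 1·95 + 3·92 = 0 + 372 + 220 + 100 + 95 + 276 = 1063; overall_B = 1063/15 = 70.8667.
Difference = 55.0667 − 70.8667 = -15.8000 ≈ -15.8.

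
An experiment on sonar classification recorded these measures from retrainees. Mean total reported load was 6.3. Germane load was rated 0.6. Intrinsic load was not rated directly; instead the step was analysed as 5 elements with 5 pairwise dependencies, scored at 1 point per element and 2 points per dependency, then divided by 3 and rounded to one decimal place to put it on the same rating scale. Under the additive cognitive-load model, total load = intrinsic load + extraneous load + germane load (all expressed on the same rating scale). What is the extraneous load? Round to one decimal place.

0.7

Intrinsic (element-interactivity): (5 × 1 + 5 × 2) / 3 = 15 / 3 = 5.0000 → 5.0.
extraneous load = total − intrinsic − germane
             = 6.3 − 5.0 − 0.6 = 0.7.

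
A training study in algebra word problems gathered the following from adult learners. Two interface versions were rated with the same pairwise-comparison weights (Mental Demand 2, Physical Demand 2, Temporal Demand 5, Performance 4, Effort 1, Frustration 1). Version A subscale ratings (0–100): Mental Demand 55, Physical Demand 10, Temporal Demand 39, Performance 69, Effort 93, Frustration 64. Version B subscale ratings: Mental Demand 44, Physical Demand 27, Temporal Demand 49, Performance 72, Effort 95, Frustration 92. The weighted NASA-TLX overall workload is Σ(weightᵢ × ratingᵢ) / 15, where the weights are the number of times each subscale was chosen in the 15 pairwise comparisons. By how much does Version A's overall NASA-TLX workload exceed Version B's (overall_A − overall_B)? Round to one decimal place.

-6.9

Version A weighted sum = 2·55 + 2·10 + 5·39 + 4·69 + 1·93 + 1·64 = 110 + 20 + 195 + 276 + 93 + 64 = 758; overall_A = 758/15 = 50.5333.
Version B weighted sum = 2·44 + 2·27 + 5·49 + 4·72 + 1·95 + 1·92 = 88 + 54 + 245 + 288 + 95 + 92 = 862; overall_B = 862/15 = 57.4667.
Difference = 50.5333 − 57.4667 = -6.9334 ≈ -6.9.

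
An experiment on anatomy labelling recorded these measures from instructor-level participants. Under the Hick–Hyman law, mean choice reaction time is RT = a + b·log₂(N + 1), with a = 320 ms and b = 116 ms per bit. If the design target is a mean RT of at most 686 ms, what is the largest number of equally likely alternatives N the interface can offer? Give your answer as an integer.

7

Set 320 + 116·log₂(N + 1) ≤ 686.
log₂(N + 1) ≤ (686 − 320) / 116 = 3.1552.
N + 1 ≤ 2^3.1552 = 8.9086.
N ≤ 7.9086, so the largest integer N is 7.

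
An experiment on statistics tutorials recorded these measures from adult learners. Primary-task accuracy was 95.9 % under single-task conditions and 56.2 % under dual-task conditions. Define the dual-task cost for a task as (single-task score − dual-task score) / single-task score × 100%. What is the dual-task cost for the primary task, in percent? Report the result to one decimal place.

Cost = (95.9 − 56.2) / 95.9 × 100%
     = 39.7000 / 95.9 × 100% = 41.3973%.
≈ 41.4%.

41.4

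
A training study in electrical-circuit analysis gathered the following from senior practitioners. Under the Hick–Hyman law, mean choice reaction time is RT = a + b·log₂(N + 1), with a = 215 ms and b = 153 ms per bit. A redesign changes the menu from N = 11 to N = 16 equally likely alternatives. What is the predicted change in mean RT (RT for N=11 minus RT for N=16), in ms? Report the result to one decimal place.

-76.9

RT(11) = 215 + 153·log₂(12) = 215 + 153·3.5850 = 763.5050 ms.
RT(16) = 215 + 153·log₂(17) = 215 + 153·4.0875 = 840.3875 ms.
Difference = 763.5050 − 840.3875 = -76.8825 ≈ -76.9 ms.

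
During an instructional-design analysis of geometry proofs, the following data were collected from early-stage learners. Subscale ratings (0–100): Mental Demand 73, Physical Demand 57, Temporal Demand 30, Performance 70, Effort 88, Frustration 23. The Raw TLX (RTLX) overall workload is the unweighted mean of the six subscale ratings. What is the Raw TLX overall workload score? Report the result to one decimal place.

Sum of ratings = 73 + 57 + 30 + 70 + 88 + 23 = 341.
RTLX = 341 / 6 = 56.8333 ≈ 56.8.

56.8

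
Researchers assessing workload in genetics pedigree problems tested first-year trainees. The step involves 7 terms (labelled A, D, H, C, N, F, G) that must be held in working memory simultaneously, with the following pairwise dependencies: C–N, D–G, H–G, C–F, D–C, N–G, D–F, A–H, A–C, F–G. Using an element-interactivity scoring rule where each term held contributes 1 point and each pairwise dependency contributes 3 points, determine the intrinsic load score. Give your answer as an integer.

Count of terms held simultaneously: 7.
Count of pairwise dependencies listed: 10.
Element contribution: 7 × 1 = 7.
Interaction contribution: 10 × 3 = 30.
Intrinsic load = 7 + 30 = 37.

37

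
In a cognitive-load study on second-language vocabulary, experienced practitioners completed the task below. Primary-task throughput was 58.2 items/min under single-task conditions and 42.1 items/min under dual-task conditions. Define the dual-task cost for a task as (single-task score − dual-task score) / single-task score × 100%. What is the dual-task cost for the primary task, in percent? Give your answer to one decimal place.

Cost = (58.2 − 42.1) / 58.2 × 100%
     = 16.1000 / 58.2 × 100% = 27.6632%.
≈ 27.7%.

27.7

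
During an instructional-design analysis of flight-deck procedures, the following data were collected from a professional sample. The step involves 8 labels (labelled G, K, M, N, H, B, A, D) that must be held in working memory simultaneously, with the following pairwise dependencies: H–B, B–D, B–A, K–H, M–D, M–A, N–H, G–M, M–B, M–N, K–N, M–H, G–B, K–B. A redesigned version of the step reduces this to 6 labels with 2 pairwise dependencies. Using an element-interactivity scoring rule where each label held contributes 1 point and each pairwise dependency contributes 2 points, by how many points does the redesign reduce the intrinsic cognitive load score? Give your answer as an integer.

26

Original: 8 × 1 + 14 × 2 = 8 + 28 = 36.
Redesigned: 6 × 1 + 2 × 2 = 6 + 4 = 10.
Reduction = 36 − 10 = 26.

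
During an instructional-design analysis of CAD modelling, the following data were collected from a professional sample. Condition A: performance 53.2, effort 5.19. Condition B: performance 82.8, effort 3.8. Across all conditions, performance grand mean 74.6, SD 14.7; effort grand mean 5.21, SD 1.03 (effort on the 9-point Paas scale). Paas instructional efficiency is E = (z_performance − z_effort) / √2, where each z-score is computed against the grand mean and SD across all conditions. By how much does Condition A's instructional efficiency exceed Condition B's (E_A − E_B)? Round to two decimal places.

-2.38

Condition A: z_P = (53.2 − 74.6)/14.7 = -1.4558; z_E = (5.19 − 5.21)/1.03 = -0.0194; E_A = (-1.4558 − (-0.0194))/√2 = -1.0157.
Condition B: z_P = (82.8 − 74.6)/14.7 = 0.5578; z_E = (3.8 − 5.21)/1.03 = -1.3689; E_B = (0.5578 − (-1.3689))/√2 = 1.3624.
E_A − E_B = -1.0157 − 1.3624 = -2.3781 ≈ -2.38.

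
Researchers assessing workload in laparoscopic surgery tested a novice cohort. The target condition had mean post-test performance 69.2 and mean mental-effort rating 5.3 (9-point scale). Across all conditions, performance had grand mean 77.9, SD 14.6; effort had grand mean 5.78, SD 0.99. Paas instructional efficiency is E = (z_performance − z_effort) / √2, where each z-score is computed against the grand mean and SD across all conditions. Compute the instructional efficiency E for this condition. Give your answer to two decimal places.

z_performance = (69.2 − 77.9) / 14.6 = -8.7000 / 14.6 = -0.5959.
z_effort = (5.3 − 5.78) / 0.99 = -0.4800 / 0.99 = -0.4848.
z_P − z_E = -0.5959 − (-0.4848) = -0.1111.
E = -0.1111 / √2 = -0.1111 / 1.41421 = -0.0786 ≈ -0.08.

-0.08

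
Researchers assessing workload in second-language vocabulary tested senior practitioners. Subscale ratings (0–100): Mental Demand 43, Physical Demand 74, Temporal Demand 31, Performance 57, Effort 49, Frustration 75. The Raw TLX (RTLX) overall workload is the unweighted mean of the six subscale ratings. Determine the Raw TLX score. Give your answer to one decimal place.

54.8

Sum of ratings = 43 + 74 + 31 + 57 + 49 + 75 = 329.
RTLX = 329 / 6 = 54.8333 ≈ 54.8.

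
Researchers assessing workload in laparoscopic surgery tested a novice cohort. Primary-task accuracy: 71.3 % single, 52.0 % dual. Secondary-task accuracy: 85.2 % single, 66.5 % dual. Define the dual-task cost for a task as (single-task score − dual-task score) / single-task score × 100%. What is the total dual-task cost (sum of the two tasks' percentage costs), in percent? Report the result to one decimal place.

Primary cost = (71.3 − 52.0) / 71.3 × 100% = 27.0687%.
Secondary cost = (85.2 − 66.5) / 85.2 × 100% = 21.9484%.
Total = 27.0687% + 21.9484% = 49.0171% ≈ 49.0%.

49.0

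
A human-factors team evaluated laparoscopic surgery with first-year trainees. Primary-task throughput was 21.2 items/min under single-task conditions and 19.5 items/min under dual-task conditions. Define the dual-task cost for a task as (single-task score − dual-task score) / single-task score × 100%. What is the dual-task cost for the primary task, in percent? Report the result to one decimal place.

8.0

Cost = (21.2 − 19.5) / 21.2 × 100%
     = 1.7000 / 21.2 × 100% = 8.0189%.
≈ 8.0%.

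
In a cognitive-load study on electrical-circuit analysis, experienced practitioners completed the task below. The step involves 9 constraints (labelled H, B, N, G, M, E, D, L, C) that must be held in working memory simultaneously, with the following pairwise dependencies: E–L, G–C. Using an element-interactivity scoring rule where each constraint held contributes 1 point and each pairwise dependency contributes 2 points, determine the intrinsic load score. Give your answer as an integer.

13

Count of constraints held simultaneously: 9.
Count of pairwise dependencies listed: 2.
Element contribution: 9 × 1 = 9.
Interaction contribution: 2 × 2 = 4.
Intrinsic load = 9 + 4 = 13.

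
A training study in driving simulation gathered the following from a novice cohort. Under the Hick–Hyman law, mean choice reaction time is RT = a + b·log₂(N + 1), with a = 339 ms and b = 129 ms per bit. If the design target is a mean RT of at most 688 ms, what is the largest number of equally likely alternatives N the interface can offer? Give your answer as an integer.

5

Set 339 + 129·log₂(N + 1) ≤ 688.
log₂(N + 1) ≤ (688 − 339) / 129 = 2.7054.
N + 1 ≤ 2^2.7054 = 6.5224.
N ≤ 5.5224, so the largest integer N is 5.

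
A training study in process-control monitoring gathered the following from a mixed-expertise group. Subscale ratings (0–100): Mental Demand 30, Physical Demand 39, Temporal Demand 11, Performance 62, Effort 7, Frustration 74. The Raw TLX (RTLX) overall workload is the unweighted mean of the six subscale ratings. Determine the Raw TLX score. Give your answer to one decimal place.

37.2

Sum of ratings = 30 + 39 + 11 + 62 + 7 + 74 = 223.
RTLX = 223 / 6 = 37.1667 ≈ 37.2.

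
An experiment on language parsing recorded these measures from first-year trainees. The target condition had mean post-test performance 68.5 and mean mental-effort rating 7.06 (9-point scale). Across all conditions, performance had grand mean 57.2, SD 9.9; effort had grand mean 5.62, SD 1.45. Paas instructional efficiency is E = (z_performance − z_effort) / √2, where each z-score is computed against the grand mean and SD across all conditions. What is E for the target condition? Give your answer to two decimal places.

0.10

z_performance = (68.5 − 57.2) / 9.9 = 11.3000 / 9.9 = 1.1414.
z_effort = (7.06 − 5.62) / 1.45 = 1.4400 / 1.45 = 0.9931.
z_P − z_E = 1.1414 − 0.9931 = 0.1483.
E = 0.1483 / √2 = 0.1483 / 1.41421 = 0.1049 ≈ 0.10.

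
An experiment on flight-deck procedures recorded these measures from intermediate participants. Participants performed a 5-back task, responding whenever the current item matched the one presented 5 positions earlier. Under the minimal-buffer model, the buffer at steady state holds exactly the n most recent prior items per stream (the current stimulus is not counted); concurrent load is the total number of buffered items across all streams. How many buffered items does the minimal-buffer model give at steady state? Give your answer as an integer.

The buffer holds the 5 most recent prior items.
Steady-state concurrent load = 5 items.

5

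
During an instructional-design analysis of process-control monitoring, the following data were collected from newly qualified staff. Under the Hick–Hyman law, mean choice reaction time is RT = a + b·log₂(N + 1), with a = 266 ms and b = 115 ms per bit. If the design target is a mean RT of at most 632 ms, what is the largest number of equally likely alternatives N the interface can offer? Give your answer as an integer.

Set 266 + 115·log₂(N + 1) ≤ 632.
log₂(N + 1) ≤ (632 − 266) / 115 = 3.1826.
N + 1 ≤ 2^3.1826 = 9.0794.
N ≤ 8.0794, so the largest integer N is 8.

8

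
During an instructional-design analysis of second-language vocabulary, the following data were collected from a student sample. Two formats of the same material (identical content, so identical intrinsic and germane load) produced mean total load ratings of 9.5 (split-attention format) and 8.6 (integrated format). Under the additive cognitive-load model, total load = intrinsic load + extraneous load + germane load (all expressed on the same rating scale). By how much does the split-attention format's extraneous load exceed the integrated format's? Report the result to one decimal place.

0.9

Intrinsic and germane load are equal across formats, so the difference in total load equals the difference in extraneous load.
Extraneous-load difference = 9.5 − 8.6 = 0.9.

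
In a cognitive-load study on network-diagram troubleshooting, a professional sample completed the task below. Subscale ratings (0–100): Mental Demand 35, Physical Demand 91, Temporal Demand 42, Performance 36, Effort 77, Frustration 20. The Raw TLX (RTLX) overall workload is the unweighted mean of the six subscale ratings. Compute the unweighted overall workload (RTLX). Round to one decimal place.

Sum of ratings = 35 + 91 + 42 + 36 + 77 + 20 = 301.
RTLX = 301 / 6 = 50.1667 ≈ 50.2.

50.2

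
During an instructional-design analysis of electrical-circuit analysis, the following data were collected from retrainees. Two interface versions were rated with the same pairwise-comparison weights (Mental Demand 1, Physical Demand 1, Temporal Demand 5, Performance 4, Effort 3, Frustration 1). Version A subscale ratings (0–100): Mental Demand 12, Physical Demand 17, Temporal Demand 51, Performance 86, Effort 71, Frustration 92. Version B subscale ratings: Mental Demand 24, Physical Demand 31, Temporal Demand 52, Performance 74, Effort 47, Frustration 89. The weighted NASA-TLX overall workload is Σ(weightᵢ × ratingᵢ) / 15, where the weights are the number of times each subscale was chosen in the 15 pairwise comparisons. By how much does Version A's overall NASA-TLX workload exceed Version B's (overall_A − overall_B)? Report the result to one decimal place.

Version A weighted sum = 1·12 + 1·17 + 5·51 + 4·86 + 3·71 + 1·92 = 12 + 17 + 255 + 344 + 213 + 92 = 933; overall_A = 933/15 = 62.2000.
Version B weighted sum = 1·24 + 1·31 + 5·52 + 4·74 + 3·47 + 1·89 = 24 + 31 + 260 + 296 + 141 + 89 = 841; overall_B = 841/15 = 56.0667.
Difference = 62.2000 − 56.0667 = 6.1333 ≈ 6.1.

6.1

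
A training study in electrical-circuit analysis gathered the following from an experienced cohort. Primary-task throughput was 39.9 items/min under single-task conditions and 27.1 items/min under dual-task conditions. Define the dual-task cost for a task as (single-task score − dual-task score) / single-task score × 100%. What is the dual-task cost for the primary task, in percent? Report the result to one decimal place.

Cost = (39.9 − 27.1) / 39.9 × 100%
     = 12.8000 / 39.9 × 100% = 32.0802%.
≈ 32.1%.

32.1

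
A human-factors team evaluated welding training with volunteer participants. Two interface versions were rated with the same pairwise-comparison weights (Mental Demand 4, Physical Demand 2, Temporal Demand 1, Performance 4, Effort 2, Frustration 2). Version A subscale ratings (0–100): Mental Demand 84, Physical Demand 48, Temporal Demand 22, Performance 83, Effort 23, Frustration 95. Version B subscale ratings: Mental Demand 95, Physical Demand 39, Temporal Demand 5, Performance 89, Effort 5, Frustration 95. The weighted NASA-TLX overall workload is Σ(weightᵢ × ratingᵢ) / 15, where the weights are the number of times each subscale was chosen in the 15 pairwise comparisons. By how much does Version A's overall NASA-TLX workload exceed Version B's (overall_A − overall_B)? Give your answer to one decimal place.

0.2

Version A weighted sum = 4·84 + 2·48 + 1·22 + 4·83 + 2·23 + 2·95 = 336 + 96 + 22 + 332 + 46 + 190 = 1022; overall_A = 1022/15 = 68.1333.
Version B weighted sum = 4·95 + 2·39 + 1·5 + 4·89 + 2·5 + 2·95 = 380 + 78 + 5 + 356 + 10 + 190 = 1019; overall_B = 1019/15 = 67.9333.
Difference = 68.1333 − 67.9333 = 0.2000 ≈ 0.2.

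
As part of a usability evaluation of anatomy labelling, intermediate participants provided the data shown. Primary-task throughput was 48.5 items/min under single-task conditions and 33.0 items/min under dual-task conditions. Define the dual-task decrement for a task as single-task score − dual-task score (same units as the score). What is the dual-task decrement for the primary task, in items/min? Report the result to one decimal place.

15.5

Decrement = 48.5 − 33.0 = 15.5000 items/min ≈ 15.5 items/min.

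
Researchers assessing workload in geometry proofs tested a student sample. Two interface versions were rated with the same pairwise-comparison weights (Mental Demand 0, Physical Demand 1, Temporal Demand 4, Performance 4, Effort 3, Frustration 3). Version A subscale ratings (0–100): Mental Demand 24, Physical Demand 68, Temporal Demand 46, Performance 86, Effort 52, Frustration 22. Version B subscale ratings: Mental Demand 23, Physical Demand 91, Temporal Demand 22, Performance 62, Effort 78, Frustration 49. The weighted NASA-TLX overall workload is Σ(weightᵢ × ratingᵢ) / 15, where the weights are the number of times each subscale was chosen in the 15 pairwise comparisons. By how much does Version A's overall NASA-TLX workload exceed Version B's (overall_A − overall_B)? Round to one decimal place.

Version A weighted sum = 0·24 + 1·68 + 4·46 + 4·86 + 3·52 + 3·22 = 0 + 68 + 184 + 344 + 156 + 66 = 818; overall_A = 818/15 = 54.5333.
Version B weighted sum = 0·23 + 1·91 + 4·22 + 4·62 + 3·78 + 3·49 = 0 + 91 + 88 + 248 + 234 + 147 = 808; overall_B = 808/15 = 53.8667.
Difference = 54.5333 − 53.8667 = 0.6666 ≈ 0.7.

0.7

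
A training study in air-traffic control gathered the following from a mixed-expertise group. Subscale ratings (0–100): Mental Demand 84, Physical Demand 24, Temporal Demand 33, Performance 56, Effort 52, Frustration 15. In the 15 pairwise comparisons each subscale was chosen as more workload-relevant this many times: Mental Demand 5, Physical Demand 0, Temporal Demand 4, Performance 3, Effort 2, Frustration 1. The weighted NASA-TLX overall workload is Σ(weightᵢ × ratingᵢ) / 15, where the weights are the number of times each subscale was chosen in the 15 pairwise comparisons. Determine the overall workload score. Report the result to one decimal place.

55.9

The tallies are the weights (they sum to 15).
Weighted sum = 5·84 + 0·24 + 4·33 + 3·56 + 2·52 + 1·15
            = 420 + 0 + 132 + 168 + 104 + 15 = 839.
Overall workload = 839 / 15 = 55.9333 ≈ 55.9.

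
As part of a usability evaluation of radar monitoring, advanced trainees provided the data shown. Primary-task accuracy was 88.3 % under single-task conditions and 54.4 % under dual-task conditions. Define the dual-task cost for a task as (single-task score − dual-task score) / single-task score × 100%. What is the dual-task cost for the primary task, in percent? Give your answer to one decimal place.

38.4

Cost = (88.3 − 54.4) / 88.3 × 100%
     = 33.9000 / 88.3 × 100% = 38.3918%.
≈ 38.4%.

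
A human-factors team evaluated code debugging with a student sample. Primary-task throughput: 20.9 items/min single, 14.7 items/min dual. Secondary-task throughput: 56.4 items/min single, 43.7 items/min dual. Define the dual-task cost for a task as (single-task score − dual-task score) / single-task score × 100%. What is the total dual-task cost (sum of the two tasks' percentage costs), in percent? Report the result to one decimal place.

Primary cost = (20.9 − 14.7) / 20.9 × 100% = 29.6651%.
Secondary cost = (56.4 − 43.7) / 56.4 × 100% = 22.5177%.
Total = 29.6651% + 22.5177% = 52.1828% ≈ 52.2%.

52.2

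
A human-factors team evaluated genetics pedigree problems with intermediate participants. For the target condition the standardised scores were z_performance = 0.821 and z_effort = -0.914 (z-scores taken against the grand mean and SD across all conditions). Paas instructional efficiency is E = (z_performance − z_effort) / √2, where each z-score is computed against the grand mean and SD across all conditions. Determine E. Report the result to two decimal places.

z_P − z_E = 0.821 − (-0.914) = 1.7350.
E = 1.7350 / √2 = 1.7350 / 1.41421 = 1.2268 ≈ 1.23.

1.23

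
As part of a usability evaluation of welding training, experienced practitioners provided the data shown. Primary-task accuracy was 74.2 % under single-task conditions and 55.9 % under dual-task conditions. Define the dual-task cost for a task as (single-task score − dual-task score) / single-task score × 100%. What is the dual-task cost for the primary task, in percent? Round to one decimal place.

Cost = (74.2 − 55.9) / 74.2 × 100%
     = 18.3000 / 74.2 × 100% = 24.6631%.
≈ 24.7%.

24.7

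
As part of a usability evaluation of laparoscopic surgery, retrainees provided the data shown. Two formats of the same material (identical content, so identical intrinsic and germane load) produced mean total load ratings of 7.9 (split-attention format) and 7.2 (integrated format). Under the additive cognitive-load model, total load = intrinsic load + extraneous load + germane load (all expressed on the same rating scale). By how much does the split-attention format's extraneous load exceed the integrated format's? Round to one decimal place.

Intrinsic and germane load are equal across formats, so the difference in total load equals the difference in extraneous load.
Extraneous-load difference = 7.9 − 7.2 = 0.7.

0.7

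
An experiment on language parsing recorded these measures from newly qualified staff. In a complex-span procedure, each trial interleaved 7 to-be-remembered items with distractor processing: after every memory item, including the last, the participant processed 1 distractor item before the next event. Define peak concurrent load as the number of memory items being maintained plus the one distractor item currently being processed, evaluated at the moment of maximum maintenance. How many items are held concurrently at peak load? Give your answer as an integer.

Maintenance is greatest during the distractor(s) after memory item 7: all 7 memory items are being held.
One distractor item is concurrently being processed.
Peak concurrent load = 7 + 1 = 8 items.

8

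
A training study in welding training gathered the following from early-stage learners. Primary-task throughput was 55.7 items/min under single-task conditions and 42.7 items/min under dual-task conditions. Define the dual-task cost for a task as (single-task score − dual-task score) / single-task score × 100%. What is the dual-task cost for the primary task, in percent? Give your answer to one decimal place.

23.3

Cost = (55.7 − 42.7) / 55.7 × 100%
     = 13.0000 / 55.7 × 100% = 23.3393%.
≈ 23.3%.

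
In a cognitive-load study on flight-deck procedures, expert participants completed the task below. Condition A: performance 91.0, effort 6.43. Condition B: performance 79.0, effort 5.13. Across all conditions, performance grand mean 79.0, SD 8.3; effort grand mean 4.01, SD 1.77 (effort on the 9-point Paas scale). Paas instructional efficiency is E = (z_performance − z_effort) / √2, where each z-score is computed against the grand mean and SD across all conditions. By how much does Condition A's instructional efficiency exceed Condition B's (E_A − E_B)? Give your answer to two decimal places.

0.50

Condition A: z_P = (91.0 − 79.0)/8.3 = 1.4458; z_E = (6.43 − 4.01)/1.77 = 1.3672; E_A = (1.4458 − 1.3672)/√2 = 0.0556.
Condition B: z_P = (79.0 − 79.0)/8.3 = 0.0000; z_E = (5.13 − 4.01)/1.77 = 0.6328; E_B = (0.0000 − 0.6328)/√2 = -0.4475.
E_A − E_B = 0.0556 − (-0.4475) = 0.5031 ≈ 0.50.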